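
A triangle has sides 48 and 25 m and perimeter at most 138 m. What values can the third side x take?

Triangle inequality alone gives 23 < x < 73.
The perimeter condition gives x ≤ 138 − 48 − 25 = 65.
Intersecting the two: 23 < x ≤ 65.

23 < x ≤ 65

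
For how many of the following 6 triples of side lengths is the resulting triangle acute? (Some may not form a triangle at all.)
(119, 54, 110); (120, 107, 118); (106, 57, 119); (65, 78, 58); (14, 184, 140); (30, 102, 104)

5

(119,54,110): 54²+110² = 15016 > 14161 = 119² → acute
(120,107,118): 107²+118² = 25373 > 14400 = 120² → acute
(106,57,119): 57²+106² = 14485 > 14161 = 119² → acute
(65,78,58): 58²+65² = 7589 > 6084 = 78² → acute
(14,184,140): 14+140 ≤ 184, not a triangle
(30,102,104): 30²+102² = 11304 > 10816 = 104² → acute
5 of the 6 are acute.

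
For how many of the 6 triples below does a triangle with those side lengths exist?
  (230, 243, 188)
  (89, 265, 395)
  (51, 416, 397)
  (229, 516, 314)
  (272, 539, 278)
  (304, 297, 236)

5

(188,230,243): 188+230 > 243 → valid
(89,265,395): 89+265 ≤ 395 → not valid
(51,397,416): 51+397 > 416 → valid
(229,314,516): 229+314 > 516 → valid
(272,278,539): 272+278 > 539 → valid
(236,297,304): 236+297 > 304 → valid
5 of the 6 triples form a triangle.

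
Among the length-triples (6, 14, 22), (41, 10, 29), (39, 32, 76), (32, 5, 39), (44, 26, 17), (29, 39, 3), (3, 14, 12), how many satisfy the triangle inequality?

1

(6,14,22): 6+14 ≤ 22 → not valid
(10,29,41): 10+29 ≤ 41 → not valid
(32,39,76): 32+39 ≤ 76 → not valid
(5,32,39): 5+32 ≤ 39 → not valid
(17,26,44): 17+26 ≤ 44 → not valid
(3,29,39): 3+29 ≤ 39 → not valid
(3,12,14): 3+12 > 14 → valid
1 of the 7 triples forms a triangle.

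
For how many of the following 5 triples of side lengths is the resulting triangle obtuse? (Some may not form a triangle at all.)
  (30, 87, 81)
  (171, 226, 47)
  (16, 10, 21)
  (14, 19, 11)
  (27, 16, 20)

(30,87,81): 30²+81² = 7461 < 7569 = 87² → obtuse
(171,226,47): 47+171 ≤ 226, not a triangle
(16,10,21): 10²+16² = 356 < 441 = 21² → obtuse
(14,19,11): 11²+14² = 317 < 361 = 19² → obtuse
(27,16,20): 16²+20² = 656 < 729 = 27² → obtuse
4 of the 5 are obtuse.

4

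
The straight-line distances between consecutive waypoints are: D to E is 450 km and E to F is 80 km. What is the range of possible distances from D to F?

By the triangle inequality, |450 − 80| ≤ DF ≤ 450 + 80.

370 ≤ DF ≤ 530 km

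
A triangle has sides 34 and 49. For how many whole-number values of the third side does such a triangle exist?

67

The third side lies in the open interval (15, 83).
Integers from 16 to 82 inclusive: 82 − 16 + 1 = 67.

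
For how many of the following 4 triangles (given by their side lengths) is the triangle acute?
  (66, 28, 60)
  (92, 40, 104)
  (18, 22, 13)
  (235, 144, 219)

3

(66,28,60): 28²+60² = 4384 > 4356 = 66² → acute
(92,40,104): 40²+92² = 10064 < 10816 = 104² → obtuse
(18,22,13): 13²+18² = 493 > 484 = 22² → acute
(235,144,219): 144²+219² = 68697 > 55225 = 235² → acute
3 of the 4 are acute.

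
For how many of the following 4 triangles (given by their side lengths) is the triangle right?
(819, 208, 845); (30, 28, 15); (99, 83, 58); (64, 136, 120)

(819,208,845): 208²+819² = 714025 = 845² → right
(30,28,15): 15²+28² = 1009 > 900 = 30² → acute
(99,83,58): 58²+83² = 10253 > 9801 = 99² → acute
(64,136,120): 64²+120² = 18496 = 136² → right
2 of the 4 are right.

2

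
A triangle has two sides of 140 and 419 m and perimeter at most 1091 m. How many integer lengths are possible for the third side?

Triangle inequality: 279 < x < 559. Perimeter ≤ 1091 gives x ≤ 1091 − 140 − 419 = 532.
So 279 < x ≤ 532; integers 280 through 532: 253 values.

253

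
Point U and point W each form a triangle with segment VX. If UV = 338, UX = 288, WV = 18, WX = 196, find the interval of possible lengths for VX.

178 < VX < 214

From triangle UVX: |338 − 288| < VX < 338 + 288, i.e. 50 < VX < 626.
From triangle WVX: 178 < VX < 214.
Both must hold, so VX lies in the intersection.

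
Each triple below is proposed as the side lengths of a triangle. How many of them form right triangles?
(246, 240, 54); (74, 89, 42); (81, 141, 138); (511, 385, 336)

2

(246,240,54): 54²+240² = 60516 = 246² → right
(74,89,42): 42²+74² = 7240 < 7921 = 89² → obtuse
(81,141,138): 81²+138² = 25605 > 19881 = 141² → acute
(511,385,336): 336²+385² = 261121 = 511² → right
2 of the 4 are right.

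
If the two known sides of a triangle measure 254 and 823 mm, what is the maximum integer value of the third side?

The third side must be strictly less than 254 + 823 = 1077.
The largest integer below 1077 is 1076.

1076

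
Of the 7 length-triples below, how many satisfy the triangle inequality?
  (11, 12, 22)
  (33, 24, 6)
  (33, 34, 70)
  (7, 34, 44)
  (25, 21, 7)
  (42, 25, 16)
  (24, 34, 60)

2

(11,12,22): 11+12 > 22 → valid
(6,24,33): 6+24 ≤ 33 → not valid
(33,34,70): 33+34 ≤ 70 → not valid
(7,34,44): 7+34 ≤ 44 → not valid
(7,21,25): 7+21 > 25 → valid
(16,25,42): 16+25 ≤ 42 → not valid
(24,34,60): 24+34 ≤ 60 → not valid
2 of the 7 triples form a triangle.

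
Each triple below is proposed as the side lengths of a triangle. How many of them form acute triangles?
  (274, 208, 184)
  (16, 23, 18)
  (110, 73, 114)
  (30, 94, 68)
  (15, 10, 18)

4

(274,208,184): 184²+208² = 77120 > 75076 = 274² → acute
(16,23,18): 16²+18² = 580 > 529 = 23² → acute
(110,73,114): 73²+110² = 17429 > 12996 = 114² → acute
(30,94,68): 30²+68² = 5524 < 8836 = 94² → obtuse
(15,10,18): 10²+15² = 325 > 324 = 18² → acute
4 of the 5 are acute.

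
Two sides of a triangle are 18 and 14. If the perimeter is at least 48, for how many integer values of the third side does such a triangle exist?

16

Triangle inequality: 4 < x < 32. Perimeter ≥ 48 gives x ≥ 48 − 18 − 14 = 16.
So 16 ≤ x < 32; integers 16 through 31: 16 values.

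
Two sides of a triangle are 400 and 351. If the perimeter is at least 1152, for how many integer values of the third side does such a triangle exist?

Triangle inequality: 49 < x < 751. Perimeter ≥ 1152 gives x ≥ 1152 − 400 − 351 = 401.
So 401 ≤ x < 751; integers 401 through 750: 350 values.

350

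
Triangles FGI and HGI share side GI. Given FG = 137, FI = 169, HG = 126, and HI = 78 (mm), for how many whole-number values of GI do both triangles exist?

From triangle FGI: 32 < GI < 306.
From triangle HGI: 48 < GI < 204.
Intersection: 48 < GI < 204, so integers 49 through 203: 155 values.

155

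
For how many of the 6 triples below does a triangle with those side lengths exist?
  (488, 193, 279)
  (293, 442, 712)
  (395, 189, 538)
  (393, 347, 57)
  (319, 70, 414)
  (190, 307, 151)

4

(193,279,488): 193+279 ≤ 488 → not valid
(293,442,712): 293+442 > 712 → valid
(189,395,538): 189+395 > 538 → valid
(57,347,393): 57+347 > 393 → valid
(70,319,414): 70+319 ≤ 414 → not valid
(151,190,307): 151+190 > 307 → valid
4 of the 6 triples form a triangle.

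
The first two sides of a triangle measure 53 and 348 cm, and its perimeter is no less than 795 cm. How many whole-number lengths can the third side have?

7

Triangle inequality: 295 < x < 401. Perimeter ≥ 795 gives x ≥ 795 − 53 − 348 = 394.
So 394 ≤ x < 401; integers 394 through 400: 7 values.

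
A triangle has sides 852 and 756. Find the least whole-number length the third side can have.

The third side must be strictly greater than |852 − 756| = 96.
The smallest integer above 96 is 97.

97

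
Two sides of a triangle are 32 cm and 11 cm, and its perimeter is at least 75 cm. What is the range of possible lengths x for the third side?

32 ≤ x < 43

Triangle inequality alone gives 21 < x < 43.
The perimeter condition gives x ≥ 75 − 32 − 11 = 32.
Intersecting the two: 32 ≤ x < 43.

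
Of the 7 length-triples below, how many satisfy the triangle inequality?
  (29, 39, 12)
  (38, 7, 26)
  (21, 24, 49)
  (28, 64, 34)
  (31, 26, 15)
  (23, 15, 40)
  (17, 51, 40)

3

(12,29,39): 12+29 > 39 → valid
(7,26,38): 7+26 ≤ 38 → not valid
(21,24,49): 21+24 ≤ 49 → not valid
(28,34,64): 28+34 ≤ 64 → not valid
(15,26,31): 15+26 > 31 → valid
(15,23,40): 15+23 ≤ 40 → not valid
(17,40,51): 17+40 > 51 → valid
3 of the 7 triples form a triangle.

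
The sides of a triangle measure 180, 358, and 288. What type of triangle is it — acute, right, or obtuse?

Compare the square of the longest side to the sum of squares of the other two: 180² + 288² = 115344 < 128164 = 358².

obtuse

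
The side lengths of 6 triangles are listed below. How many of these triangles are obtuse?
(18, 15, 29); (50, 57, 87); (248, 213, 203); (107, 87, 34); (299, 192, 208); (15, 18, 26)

(18,15,29): 15²+18² = 549 < 841 = 29² → obtuse
(50,57,87): 50²+57² = 5749 < 7569 = 87² → obtuse
(248,213,203): 203²+213² = 86578 > 61504 = 248² → acute
(107,87,34): 34²+87² = 8725 < 11449 = 107² → obtuse
(299,192,208): 192²+208² = 80128 < 89401 = 299² → obtuse
(15,18,26): 15²+18² = 549 < 676 = 26² → obtuse
5 of the 6 are obtuse.

5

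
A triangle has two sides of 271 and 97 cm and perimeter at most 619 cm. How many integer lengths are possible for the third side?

77

Triangle inequality: 174 < x < 368. Perimeter ≤ 619 gives x ≤ 619 − 271 − 97 = 251.
So 174 < x ≤ 251; integers 175 through 251: 77 values.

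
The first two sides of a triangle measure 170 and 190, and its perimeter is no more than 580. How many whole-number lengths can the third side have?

Triangle inequality: 20 < x < 360. Perimeter ≤ 580 gives x ≤ 580 − 170 − 190 = 220.
So 20 < x ≤ 220; integers 21 through 220: 200 values.

200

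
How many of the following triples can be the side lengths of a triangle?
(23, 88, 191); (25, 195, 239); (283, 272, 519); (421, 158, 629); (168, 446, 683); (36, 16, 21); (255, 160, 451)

2

(23,88,191): 23+88 ≤ 191 → not valid
(25,195,239): 25+195 ≤ 239 → not valid
(272,283,519): 272+283 > 519 → valid
(158,421,629): 158+421 ≤ 629 → not valid
(168,446,683): 168+446 ≤ 683 → not valid
(16,21,36): 16+21 > 36 → valid
(160,255,451): 160+255 ≤ 451 → not valid
2 of the 7 triples form a triangle.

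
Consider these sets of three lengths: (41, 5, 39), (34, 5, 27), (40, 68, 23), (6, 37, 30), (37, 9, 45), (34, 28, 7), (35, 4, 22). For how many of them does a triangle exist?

(5,39,41): 5+39 > 41 → valid
(5,27,34): 5+27 ≤ 34 → not valid
(23,40,68): 23+40 ≤ 68 → not valid
(6,30,37): 6+30 ≤ 37 → not valid
(9,37,45): 9+37 > 45 → valid
(7,28,34): 7+28 > 34 → valid
(4,22,35): 4+22 ≤ 35 → not valid
3 of the 7 triples form a triangle.

3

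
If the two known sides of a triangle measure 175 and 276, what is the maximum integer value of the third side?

450

The third side must be strictly less than 175 + 276 = 451.
The largest integer below 451 is 450.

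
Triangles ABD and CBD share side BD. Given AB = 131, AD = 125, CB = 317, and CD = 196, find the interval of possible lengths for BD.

From triangle ABD: |131 − 125| < BD < 131 + 125, i.e. 6 < BD < 256.
From triangle CBD: 121 < BD < 513.
Both must hold, so BD lies in the intersection.

121 < BD < 256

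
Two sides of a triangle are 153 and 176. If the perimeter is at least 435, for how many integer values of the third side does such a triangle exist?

Triangle inequality: 23 < x < 329. Perimeter ≥ 435 gives x ≥ 435 − 153 − 176 = 106.
So 106 ≤ x < 329; integers 106 through 328: 223 values.

223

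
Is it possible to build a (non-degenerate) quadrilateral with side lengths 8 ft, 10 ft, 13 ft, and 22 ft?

A quadrilateral exists iff every side is shorter than the sum of the others — equivalently, the longest side is less than the sum of the rest.
Longest side 22 < 31 (sum of the remaining 3), so yes.

Yes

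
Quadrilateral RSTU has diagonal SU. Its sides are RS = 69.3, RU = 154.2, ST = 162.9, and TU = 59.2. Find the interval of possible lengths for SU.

103.7 < SU < 222.1

From triangle RSU: |69.3 − 154.2| < SU < 69.3 + 154.2, i.e. 84.9 < SU < 223.5.
From triangle TSU: 103.7 < SU < 222.1.
Both must hold, so SU lies in the intersection.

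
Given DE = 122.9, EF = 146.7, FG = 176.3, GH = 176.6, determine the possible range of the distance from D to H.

The maximum is all hops collinear in one direction: 122.9 + 146.7 + 176.3 + 176.6 = 622.5.
The longest hop is 176.6; the others sum to 445.9. Since 176.6 ≤ 445.9, the path can fold back on itself completely, so the minimum distance is 0.

0 ≤ DH ≤ 622.5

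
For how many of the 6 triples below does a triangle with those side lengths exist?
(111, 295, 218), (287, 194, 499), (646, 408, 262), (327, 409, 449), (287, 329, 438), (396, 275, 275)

(111,218,295): 111+218 > 295 → valid
(194,287,499): 194+287 ≤ 499 → not valid
(262,408,646): 262+408 > 646 → valid
(327,409,449): 327+409 > 449 → valid
(287,329,438): 287+329 > 438 → valid
(275,275,396): 275+275 > 396 → valid
5 of the 6 triples form a triangle.

5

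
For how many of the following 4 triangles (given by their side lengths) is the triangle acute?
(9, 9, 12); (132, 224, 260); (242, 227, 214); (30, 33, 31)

3

(9,9,12): 9²+9² = 162 > 144 = 12² → acute
(132,224,260): 132²+224² = 67600 = 260² → right
(242,227,214): 214²+227² = 97325 > 58564 = 242² → acute
(30,33,31): 30²+31² = 1861 > 1089 = 33² → acute
3 of the 4 are acute.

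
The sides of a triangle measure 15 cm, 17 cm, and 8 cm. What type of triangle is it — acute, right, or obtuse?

right

Compare the square of the longest side to the sum of squares of the other two: 8² + 15² = 289 = 17².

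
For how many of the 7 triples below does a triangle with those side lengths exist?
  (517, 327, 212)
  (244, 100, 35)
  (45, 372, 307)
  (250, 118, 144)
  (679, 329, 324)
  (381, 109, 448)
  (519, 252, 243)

(212,327,517): 212+327 > 517 → valid
(35,100,244): 35+100 ≤ 244 → not valid
(45,307,372): 45+307 ≤ 372 → not valid
(118,144,250): 118+144 > 250 → valid
(324,329,679): 324+329 ≤ 679 → not valid
(109,381,448): 109+381 > 448 → valid
(243,252,519): 243+252 ≤ 519 → not valid
3 of the 7 triples form a triangle.

3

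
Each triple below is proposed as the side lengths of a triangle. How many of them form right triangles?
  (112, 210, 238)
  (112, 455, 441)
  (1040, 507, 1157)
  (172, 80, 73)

(112,210,238): 112²+210² = 56644 = 238² → right
(112,455,441): 112²+441² = 207025 = 455² → right
(1040,507,1157): 507²+1040² = 1338649 = 1157² → right
(172,80,73): 73+80 ≤ 172, not a triangle
3 of the 4 are right.

3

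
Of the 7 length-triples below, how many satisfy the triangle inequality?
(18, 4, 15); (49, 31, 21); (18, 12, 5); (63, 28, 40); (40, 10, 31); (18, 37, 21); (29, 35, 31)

(4,15,18): 4+15 > 18 → valid
(21,31,49): 21+31 > 49 → valid
(5,12,18): 5+12 ≤ 18 → not valid
(28,40,63): 28+40 > 63 → valid
(10,31,40): 10+31 > 40 → valid
(18,21,37): 18+21 > 37 → valid
(29,31,35): 29+31 > 35 → valid
6 of the 7 triples form a triangle.

6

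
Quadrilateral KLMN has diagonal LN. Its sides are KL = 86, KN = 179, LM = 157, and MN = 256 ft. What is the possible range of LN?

99 < LN < 265

From triangle KLN: |86 − 179| < LN < 86 + 179, i.e. 93 < LN < 265.
From triangle MLN: 99 < LN < 413.
Both must hold, so LN lies in the intersection.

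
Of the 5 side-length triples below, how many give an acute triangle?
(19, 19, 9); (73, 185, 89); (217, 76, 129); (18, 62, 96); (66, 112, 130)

1

(19,19,9): 9²+19² = 442 > 361 = 19² → acute
(73,185,89): 73+89 ≤ 185, not a triangle
(217,76,129): 76+129 ≤ 217, not a triangle
(18,62,96): 18+62 ≤ 96, not a triangle
(66,112,130): 66²+112² = 16900 = 130² → right
1 of the 5 is acute.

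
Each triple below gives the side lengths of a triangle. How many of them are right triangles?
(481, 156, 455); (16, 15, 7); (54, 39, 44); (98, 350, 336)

2

(481,156,455): 156²+455² = 231361 = 481² → right
(16,15,7): 7²+15² = 274 > 256 = 16² → acute
(54,39,44): 39²+44² = 3457 > 2916 = 54² → acute
(98,350,336): 98²+336² = 122500 = 350² → right
2 of the 4 are right.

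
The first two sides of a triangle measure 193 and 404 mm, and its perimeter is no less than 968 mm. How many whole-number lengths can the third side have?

Triangle inequality: 211 < x < 597. Perimeter ≥ 968 gives x ≥ 968 − 193 − 404 = 371.
So 371 ≤ x < 597; integers 371 through 596: 226 values.

226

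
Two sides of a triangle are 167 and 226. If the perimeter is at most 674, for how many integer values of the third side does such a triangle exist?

Triangle inequality: 59 < x < 393. Perimeter ≤ 674 gives x ≤ 674 − 167 − 226 = 281.
So 59 < x ≤ 281; integers 60 through 281: 222 values.

222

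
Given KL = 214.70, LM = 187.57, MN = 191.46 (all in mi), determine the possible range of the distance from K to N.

The maximum is all hops collinear in one direction: 214.70 + 187.57 + 191.46 = 593.73.
The longest hop is 214.70; the others sum to 379.03. Since 214.70 ≤ 379.03, the path can fold back on itself completely, so the minimum distance is 0.

0 ≤ KN ≤ 593.73 mi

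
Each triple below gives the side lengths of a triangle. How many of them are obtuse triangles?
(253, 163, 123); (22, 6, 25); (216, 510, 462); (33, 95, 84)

(253,163,123): 123²+163² = 41698 < 64009 = 253² → obtuse
(22,6,25): 6²+22² = 520 < 625 = 25² → obtuse
(216,510,462): 216²+462² = 260100 = 510² → right
(33,95,84): 33²+84² = 8145 < 9025 = 95² → obtuse
3 of the 4 are obtuse.

3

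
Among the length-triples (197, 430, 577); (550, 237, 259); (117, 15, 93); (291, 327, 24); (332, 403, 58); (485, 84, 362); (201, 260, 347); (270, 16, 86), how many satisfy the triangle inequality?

(197,430,577): 197+430 > 577 → valid
(237,259,550): 237+259 ≤ 550 → not valid
(15,93,117): 15+93 ≤ 117 → not valid
(24,291,327): 24+291 ≤ 327 → not valid
(58,332,403): 58+332 ≤ 403 → not valid
(84,362,485): 84+362 ≤ 485 → not valid
(201,260,347): 201+260 > 347 → valid
(16,86,270): 16+86 ≤ 270 → not valid
2 of the 8 triples form a triangle.

2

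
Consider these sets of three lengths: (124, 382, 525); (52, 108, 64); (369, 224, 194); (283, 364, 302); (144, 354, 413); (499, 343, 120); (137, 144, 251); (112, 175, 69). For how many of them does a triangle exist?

6

(124,382,525): 124+382 ≤ 525 → not valid
(52,64,108): 52+64 > 108 → valid
(194,224,369): 194+224 > 369 → valid
(283,302,364): 283+302 > 364 → valid
(144,354,413): 144+354 > 413 → valid
(120,343,499): 120+343 ≤ 499 → not valid
(137,144,251): 137+144 > 251 → valid
(69,112,175): 69+112 > 175 → valid
6 of the 8 triples form a triangle.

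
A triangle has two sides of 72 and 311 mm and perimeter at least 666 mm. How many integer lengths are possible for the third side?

100

Triangle inequality: 239 < x < 383. Perimeter ≥ 666 gives x ≥ 666 − 72 − 311 = 283.
So 283 ≤ x < 383; integers 283 through 382: 100 values.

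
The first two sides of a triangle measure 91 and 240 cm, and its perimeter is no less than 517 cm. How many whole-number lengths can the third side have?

Triangle inequality: 149 < x < 331. Perimeter ≥ 517 gives x ≥ 517 − 91 − 240 = 186.
So 186 ≤ x < 331; integers 186 through 330: 145 values.

145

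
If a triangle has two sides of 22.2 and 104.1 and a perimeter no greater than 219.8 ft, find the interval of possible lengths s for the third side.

81.9 < s ≤ 93.5

Triangle inequality alone gives 81.9 < s < 126.3.
The perimeter condition gives s ≤ 219.8 − 22.2 − 104.1 = 93.5.
Intersecting the two: 81.9 < s ≤ 93.5.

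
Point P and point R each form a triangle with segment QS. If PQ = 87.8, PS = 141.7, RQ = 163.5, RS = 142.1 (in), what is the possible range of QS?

53.9 < QS < 229.5

From triangle PQS: |87.8 − 141.7| < QS < 87.8 + 141.7, i.e. 53.9 < QS < 229.5.
From triangle RQS: 21.4 < QS < 305.6.
Both must hold, so QS lies in the intersection.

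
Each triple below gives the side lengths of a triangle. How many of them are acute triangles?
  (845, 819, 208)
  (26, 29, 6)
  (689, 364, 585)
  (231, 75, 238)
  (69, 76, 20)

1

(845,819,208): 208²+819² = 714025 = 845² → right
(26,29,6): 6²+26² = 712 < 841 = 29² → obtuse
(689,364,585): 364²+585² = 474721 = 689² → right
(231,75,238): 75²+231² = 58986 > 56644 = 238² → acute
(69,76,20): 20²+69² = 5161 < 5776 = 76² → obtuse
1 of the 5 is acute.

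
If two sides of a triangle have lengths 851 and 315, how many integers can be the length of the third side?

The third side lies in the open interval (536, 1166).
Integers from 537 to 1165 inclusive: 1165 − 537 + 1 = 629.

629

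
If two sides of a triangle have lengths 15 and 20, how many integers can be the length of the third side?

29

The third side lies in the open interval (5, 35).
Integers from 6 to 34 inclusive: 34 − 6 + 1 = 29.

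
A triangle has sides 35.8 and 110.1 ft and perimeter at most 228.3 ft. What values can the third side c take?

Triangle inequality alone gives 74.3 < c < 145.9.
The perimeter condition gives c ≤ 228.3 − 35.8 − 110.1 = 82.4.
Intersecting the two: 74.3 < c ≤ 82.4.

74.3 < c ≤ 82.4 ft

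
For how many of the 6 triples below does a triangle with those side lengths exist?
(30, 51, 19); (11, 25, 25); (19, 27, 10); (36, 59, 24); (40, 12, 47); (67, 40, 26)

(19,30,51): 19+30 ≤ 51 → not valid
(11,25,25): 11+25 > 25 → valid
(10,19,27): 10+19 > 27 → valid
(24,36,59): 24+36 > 59 → valid
(12,40,47): 12+40 > 47 → valid
(26,40,67): 26+40 ≤ 67 → not valid
4 of the 6 triples form a triangle.

4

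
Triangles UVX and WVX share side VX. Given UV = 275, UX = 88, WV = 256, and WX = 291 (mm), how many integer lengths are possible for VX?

175

From triangle UVX: 187 < VX < 363.
From triangle WVX: 35 < VX < 547.
Intersection: 187 < VX < 363, so integers 188 through 362: 175 values.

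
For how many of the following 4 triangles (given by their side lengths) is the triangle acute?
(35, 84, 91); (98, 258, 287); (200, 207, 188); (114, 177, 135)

(35,84,91): 35²+84² = 8281 = 91² → right
(98,258,287): 98²+258² = 76168 < 82369 = 287² → obtuse
(200,207,188): 188²+200² = 75344 > 42849 = 207² → acute
(114,177,135): 114²+135² = 31221 < 31329 = 177² → obtuse
1 of the 4 is acute.

1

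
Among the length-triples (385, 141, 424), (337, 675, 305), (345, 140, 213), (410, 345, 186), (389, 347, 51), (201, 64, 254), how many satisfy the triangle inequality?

5

(141,385,424): 141+385 > 424 → valid
(305,337,675): 305+337 ≤ 675 → not valid
(140,213,345): 140+213 > 345 → valid
(186,345,410): 186+345 > 410 → valid
(51,347,389): 51+347 > 389 → valid
(64,201,254): 64+201 > 254 → valid
5 of the 6 triples form a triangle.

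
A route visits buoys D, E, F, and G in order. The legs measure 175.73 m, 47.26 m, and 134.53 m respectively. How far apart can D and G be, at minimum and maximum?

0 ≤ DG ≤ 357.52 m

The maximum is all hops collinear in one direction: 175.73 + 47.26 + 134.53 = 357.52.
The longest hop is 175.73; the others sum to 181.79. Since 175.73 ≤ 181.79, the path can fold back on itself completely, so the minimum distance is 0.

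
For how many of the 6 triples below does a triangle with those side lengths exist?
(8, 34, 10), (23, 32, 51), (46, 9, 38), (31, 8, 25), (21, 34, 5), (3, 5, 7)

4

(8,10,34): 8+10 ≤ 34 → not valid
(23,32,51): 23+32 > 51 → valid
(9,38,46): 9+38 > 46 → valid
(8,25,31): 8+25 > 31 → valid
(5,21,34): 5+21 ≤ 34 → not valid
(3,5,7): 3+5 > 7 → valid
4 of the 6 triples form a triangle.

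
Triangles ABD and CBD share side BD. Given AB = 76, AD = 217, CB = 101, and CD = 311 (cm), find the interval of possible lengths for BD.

From triangle ABD: |76 − 217| < BD < 76 + 217, i.e. 141 < BD < 293.
From triangle CBD: 210 < BD < 412.
Both must hold, so BD lies in the intersection.

210 < BD < 293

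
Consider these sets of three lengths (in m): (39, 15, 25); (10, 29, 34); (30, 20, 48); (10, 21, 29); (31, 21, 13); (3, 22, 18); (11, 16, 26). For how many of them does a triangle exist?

6

(15,25,39): 15+25 > 39 → valid
(10,29,34): 10+29 > 34 → valid
(20,30,48): 20+30 > 48 → valid
(10,21,29): 10+21 > 29 → valid
(13,21,31): 13+21 > 31 → valid
(3,18,22): 3+18 ≤ 22 → not valid
(11,16,26): 11+16 > 26 → valid
6 of the 7 triples form a triangle.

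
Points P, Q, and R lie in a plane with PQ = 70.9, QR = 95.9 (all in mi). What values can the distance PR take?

25.0 ≤ PR ≤ 166.8 mi

By the triangle inequality, |70.9 − 95.9| ≤ PR ≤ 70.9 + 95.9.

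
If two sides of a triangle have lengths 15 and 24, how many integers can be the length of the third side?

29

The third side lies in the open interval (9, 39).
Integers from 10 to 38 inclusive: 38 − 10 + 1 = 29.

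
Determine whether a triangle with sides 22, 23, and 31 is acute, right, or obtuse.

Compare the square of the longest side to the sum of squares of the other two: 22² + 23² = 1013 > 961 = 31².

acute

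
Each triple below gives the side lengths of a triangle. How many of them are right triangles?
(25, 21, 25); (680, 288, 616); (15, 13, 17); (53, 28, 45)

(25,21,25): 21²+25² = 1066 > 625 = 25² → acute
(680,288,616): 288²+616² = 462400 = 680² → right
(15,13,17): 13²+15² = 394 > 289 = 17² → acute
(53,28,45): 28²+45² = 2809 = 53² → right
2 of the 4 are right.

2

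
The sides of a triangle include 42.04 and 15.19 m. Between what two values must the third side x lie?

By the triangle inequality, x must be less than 42.04 + 15.19 = 57.23 and greater than |42.04 − 15.19| = 26.85.

26.85 < x < 57.23 (m)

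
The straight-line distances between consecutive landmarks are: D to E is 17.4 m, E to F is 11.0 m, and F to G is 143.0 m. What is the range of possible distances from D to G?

The maximum is all hops collinear in one direction: 17.4 + 11.0 + 143.0 = 171.4.
The longest hop is 143.0; the others sum to 28.4. Folding the others back against it leaves at least 143.0 − 28.4 = 114.6.

114.6 ≤ DG ≤ 171.4 m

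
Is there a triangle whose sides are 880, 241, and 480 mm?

The longest side is 880, but the other two sum to only 721.
721 < 880, so the triangle inequality fails.

No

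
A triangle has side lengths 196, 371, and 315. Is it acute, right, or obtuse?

Compare the square of the longest side to the sum of squares of the other two: 196² + 315² = 137641 = 371².

right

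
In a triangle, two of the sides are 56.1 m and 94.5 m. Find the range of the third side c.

38.4 < c < 150.6 (m)

By the triangle inequality, c must be less than 56.1 + 94.5 = 150.6 and greater than |56.1 − 94.5| = 38.4.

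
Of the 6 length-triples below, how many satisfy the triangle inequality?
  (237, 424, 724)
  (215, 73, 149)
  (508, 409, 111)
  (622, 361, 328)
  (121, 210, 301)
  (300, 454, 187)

(237,424,724): 237+424 ≤ 724 → not valid
(73,149,215): 73+149 > 215 → valid
(111,409,508): 111+409 > 508 → valid
(328,361,622): 328+361 > 622 → valid
(121,210,301): 121+210 > 301 → valid
(187,300,454): 187+300 > 454 → valid
5 of the 6 triples form a triangle.

5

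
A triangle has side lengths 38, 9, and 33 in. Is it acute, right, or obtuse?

Compare the square of the longest side to the sum of squares of the other two: 9² + 33² = 1170 < 1444 = 38².

obtuse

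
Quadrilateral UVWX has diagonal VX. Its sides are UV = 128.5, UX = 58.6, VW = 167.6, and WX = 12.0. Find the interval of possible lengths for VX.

155.6 < VX < 179.6

From triangle UVX: |128.5 − 58.6| < VX < 128.5 + 58.6, i.e. 69.9 < VX < 187.1.
From triangle WVX: 155.6 < VX < 179.6.
Both must hold, so VX lies in the intersection.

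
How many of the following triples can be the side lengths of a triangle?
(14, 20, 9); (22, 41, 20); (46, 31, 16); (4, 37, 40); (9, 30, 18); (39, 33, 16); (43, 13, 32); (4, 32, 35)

7

(9,14,20): 9+14 > 20 → valid
(20,22,41): 20+22 > 41 → valid
(16,31,46): 16+31 > 46 → valid
(4,37,40): 4+37 > 40 → valid
(9,18,30): 9+18 ≤ 30 → not valid
(16,33,39): 16+33 > 39 → valid
(13,32,43): 13+32 > 43 → valid
(4,32,35): 4+32 > 35 → valid
7 of the 8 triples form a triangle.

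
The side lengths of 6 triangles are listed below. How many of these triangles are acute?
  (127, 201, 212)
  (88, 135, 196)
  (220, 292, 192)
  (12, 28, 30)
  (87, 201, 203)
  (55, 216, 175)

(127,201,212): 127²+201² = 56530 > 44944 = 212² → acute
(88,135,196): 88²+135² = 25969 < 38416 = 196² → obtuse
(220,292,192): 192²+220² = 85264 = 292² → right
(12,28,30): 12²+28² = 928 > 900 = 30² → acute
(87,201,203): 87²+201² = 47970 > 41209 = 203² → acute
(55,216,175): 55²+175² = 33650 < 46656 = 216² → obtuse
3 of the 6 are acute.

3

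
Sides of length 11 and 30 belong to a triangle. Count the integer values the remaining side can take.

21

The third side lies in the open interval (19, 41).
Integers from 20 to 40 inclusive: 40 − 20 + 1 = 21.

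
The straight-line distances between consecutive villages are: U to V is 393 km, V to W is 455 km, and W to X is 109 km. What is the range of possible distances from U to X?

The maximum is all hops collinear in one direction: 393 + 455 + 109 = 957.
The longest hop is 455; the others sum to 502. Since 455 ≤ 502, the path can fold back on itself completely, so the minimum distance is 0.

0 ≤ UX ≤ 957 km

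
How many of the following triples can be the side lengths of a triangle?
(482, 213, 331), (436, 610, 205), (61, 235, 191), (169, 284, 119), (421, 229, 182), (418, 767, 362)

(213,331,482): 213+331 > 482 → valid
(205,436,610): 205+436 > 610 → valid
(61,191,235): 61+191 > 235 → valid
(119,169,284): 119+169 > 284 → valid
(182,229,421): 182+229 ≤ 421 → not valid
(362,418,767): 362+418 > 767 → valid
5 of the 6 triples form a triangle.

5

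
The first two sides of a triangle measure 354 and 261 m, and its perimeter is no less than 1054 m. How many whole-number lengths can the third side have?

Triangle inequality: 93 < x < 615. Perimeter ≥ 1054 gives x ≥ 1054 − 354 − 261 = 439.
So 439 ≤ x < 615; integers 439 through 614: 176 values.

176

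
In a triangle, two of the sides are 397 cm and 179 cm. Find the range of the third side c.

218 < c < 576

By the triangle inequality, c must be less than 397 + 179 = 576 and greater than |397 − 179| = 218.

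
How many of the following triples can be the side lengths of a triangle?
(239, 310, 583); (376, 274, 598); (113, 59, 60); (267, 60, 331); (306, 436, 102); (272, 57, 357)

2

(239,310,583): 239+310 ≤ 583 → not valid
(274,376,598): 274+376 > 598 → valid
(59,60,113): 59+60 > 113 → valid
(60,267,331): 60+267 ≤ 331 → not valid
(102,306,436): 102+306 ≤ 436 → not valid
(57,272,357): 57+272 ≤ 357 → not valid
2 of the 6 triples form a triangle.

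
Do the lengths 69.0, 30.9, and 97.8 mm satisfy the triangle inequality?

Yes

The longest side is 97.8, and the other two sum to 99.9.
Since 99.9 > 97.8, the triangle inequality holds.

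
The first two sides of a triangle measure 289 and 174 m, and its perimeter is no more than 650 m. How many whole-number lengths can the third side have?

Triangle inequality: 115 < x < 463. Perimeter ≤ 650 gives x ≤ 650 − 289 − 174 = 187.
So 115 < x ≤ 187; integers 116 through 187: 72 values.

72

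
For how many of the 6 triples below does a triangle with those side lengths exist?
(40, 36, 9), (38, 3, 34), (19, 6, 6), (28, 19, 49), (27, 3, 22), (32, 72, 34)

1

(9,36,40): 9+36 > 40 → valid
(3,34,38): 3+34 ≤ 38 → not valid
(6,6,19): 6+6 ≤ 19 → not valid
(19,28,49): 19+28 ≤ 49 → not valid
(3,22,27): 3+22 ≤ 27 → not valid
(32,34,72): 32+34 ≤ 72 → not valid
1 of the 6 triples forms a triangle.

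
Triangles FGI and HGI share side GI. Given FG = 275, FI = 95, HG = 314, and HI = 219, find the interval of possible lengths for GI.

From triangle FGI: |275 − 95| < GI < 275 + 95, i.e. 180 < GI < 370.
From triangle HGI: 95 < GI < 533.
Both must hold, so GI lies in the intersection.

180 < GI < 370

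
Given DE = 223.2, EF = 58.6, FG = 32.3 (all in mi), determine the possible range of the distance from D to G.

The maximum is all hops collinear in one direction: 223.2 + 58.6 + 32.3 = 314.1.
The longest hop is 223.2; the others sum to 90.9. Folding the others back against it leaves at least 223.2 − 90.9 = 132.3.

132.3 ≤ DG ≤ 314.1 mi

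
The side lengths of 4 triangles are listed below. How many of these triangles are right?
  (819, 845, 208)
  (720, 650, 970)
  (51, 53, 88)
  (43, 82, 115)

2

(819,845,208): 208²+819² = 714025 = 845² → right
(720,650,970): 650²+720² = 940900 = 970² → right
(51,53,88): 51²+53² = 5410 < 7744 = 88² → obtuse
(43,82,115): 43²+82² = 8573 < 13225 = 115² → obtuse
2 of the 4 are right.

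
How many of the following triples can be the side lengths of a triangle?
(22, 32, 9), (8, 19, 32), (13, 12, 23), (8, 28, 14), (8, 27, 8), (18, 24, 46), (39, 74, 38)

2

(9,22,32): 9+22 ≤ 32 → not valid
(8,19,32): 8+19 ≤ 32 → not valid
(12,13,23): 12+13 > 23 → valid
(8,14,28): 8+14 ≤ 28 → not valid
(8,8,27): 8+8 ≤ 27 → not valid
(18,24,46): 18+24 ≤ 46 → not valid
(38,39,74): 38+39 > 74 → valid
2 of the 7 triples form a triangle.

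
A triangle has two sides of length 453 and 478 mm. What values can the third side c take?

25 < c < 931 (mm)

By the triangle inequality, c must be less than 453 + 478 = 931 and greater than |453 − 478| = 25.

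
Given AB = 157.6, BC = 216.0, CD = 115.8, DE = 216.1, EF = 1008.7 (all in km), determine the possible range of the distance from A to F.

The maximum is all hops collinear in one direction: 157.6 + 216.0 + 115.8 + 216.1 + 1008.7 = 1714.2.
The longest hop is 1008.7; the others sum to 705.5. Folding the others back against it leaves at least 1008.7 − 705.5 = 303.2.

303.2 ≤ AF ≤ 1714.2 km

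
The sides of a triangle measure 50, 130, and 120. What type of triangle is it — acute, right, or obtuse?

Compare the square of the longest side to the sum of squares of the other two: 50² + 120² = 16900 = 130².

right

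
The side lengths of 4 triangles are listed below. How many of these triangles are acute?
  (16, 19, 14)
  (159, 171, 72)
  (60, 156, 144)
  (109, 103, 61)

(16,19,14): 14²+16² = 452 > 361 = 19² → acute
(159,171,72): 72²+159² = 30465 > 29241 = 171² → acute
(60,156,144): 60²+144² = 24336 = 156² → right
(109,103,61): 61²+103² = 14330 > 11881 = 109² → acute
3 of the 4 are acute.

3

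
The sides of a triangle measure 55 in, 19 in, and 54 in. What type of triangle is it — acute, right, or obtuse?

Compare the square of the longest side to the sum of squares of the other two: 19² + 54² = 3277 > 3025 = 55².

acute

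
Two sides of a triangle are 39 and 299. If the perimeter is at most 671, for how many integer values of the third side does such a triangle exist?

Triangle inequality: 260 < x < 338. Perimeter ≤ 671 gives x ≤ 671 − 39 − 299 = 333.
So 260 < x ≤ 333; integers 261 through 333: 73 values.

73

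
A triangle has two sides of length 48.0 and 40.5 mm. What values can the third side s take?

7.5 < s < 88.5 (mm)

By the triangle inequality, s must be less than 48.0 + 40.5 = 88.5 and greater than |48.0 − 40.5| = 7.5.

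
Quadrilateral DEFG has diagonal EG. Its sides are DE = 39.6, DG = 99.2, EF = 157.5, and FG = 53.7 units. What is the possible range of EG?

103.8 < EG < 138.8

From triangle DEG: |39.6 − 99.2| < EG < 39.6 + 99.2, i.e. 59.6 < EG < 138.8.
From triangle FEG: 103.8 < EG < 211.2.
Both must hold, so EG lies in the intersection.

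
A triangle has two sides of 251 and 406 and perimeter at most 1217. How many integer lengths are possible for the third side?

405

Triangle inequality: 155 < x < 657. Perimeter ≤ 1217 gives x ≤ 1217 − 251 − 406 = 560.
So 155 < x ≤ 560; integers 156 through 560: 405 values.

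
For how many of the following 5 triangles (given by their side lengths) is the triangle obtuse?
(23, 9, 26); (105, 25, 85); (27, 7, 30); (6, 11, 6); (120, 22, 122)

4

(23,9,26): 9²+23² = 610 < 676 = 26² → obtuse
(105,25,85): 25²+85² = 7850 < 11025 = 105² → obtuse
(27,7,30): 7²+27² = 778 < 900 = 30² → obtuse
(6,11,6): 6²+6² = 72 < 121 = 11² → obtuse
(120,22,122): 22²+120² = 14884 = 122² → right
4 of the 5 are obtuse.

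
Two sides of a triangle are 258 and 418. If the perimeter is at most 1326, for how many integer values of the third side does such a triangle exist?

Triangle inequality: 160 < x < 676. Perimeter ≤ 1326 gives x ≤ 1326 − 258 − 418 = 650.
So 160 < x ≤ 650; integers 161 through 650: 490 values.

490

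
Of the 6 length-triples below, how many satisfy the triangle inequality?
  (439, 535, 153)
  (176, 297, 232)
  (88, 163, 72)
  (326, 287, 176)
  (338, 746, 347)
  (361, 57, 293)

3

(153,439,535): 153+439 > 535 → valid
(176,232,297): 176+232 > 297 → valid
(72,88,163): 72+88 ≤ 163 → not valid
(176,287,326): 176+287 > 326 → valid
(338,347,746): 338+347 ≤ 746 → not valid
(57,293,361): 57+293 ≤ 361 → not valid
3 of the 6 triples form a triangle.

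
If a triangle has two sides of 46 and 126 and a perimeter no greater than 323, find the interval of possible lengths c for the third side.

80 < c ≤ 151

Triangle inequality alone gives 80 < c < 172.
The perimeter condition gives c ≤ 323 − 46 − 126 = 151.
Intersecting the two: 80 < c ≤ 151.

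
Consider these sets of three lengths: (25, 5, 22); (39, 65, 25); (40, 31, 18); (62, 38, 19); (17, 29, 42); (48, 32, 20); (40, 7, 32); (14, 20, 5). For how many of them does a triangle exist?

4

(5,22,25): 5+22 > 25 → valid
(25,39,65): 25+39 ≤ 65 → not valid
(18,31,40): 18+31 > 40 → valid
(19,38,62): 19+38 ≤ 62 → not valid
(17,29,42): 17+29 > 42 → valid
(20,32,48): 20+32 > 48 → valid
(7,32,40): 7+32 ≤ 40 → not valid
(5,14,20): 5+14 ≤ 20 → not valid
4 of the 8 triples form a triangle.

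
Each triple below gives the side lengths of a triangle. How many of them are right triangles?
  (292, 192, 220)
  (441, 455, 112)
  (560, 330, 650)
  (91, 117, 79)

3

(292,192,220): 192²+220² = 85264 = 292² → right
(441,455,112): 112²+441² = 207025 = 455² → right
(560,330,650): 330²+560² = 422500 = 650² → right
(91,117,79): 79²+91² = 14522 > 13689 = 117² → acute
3 of the 4 are right.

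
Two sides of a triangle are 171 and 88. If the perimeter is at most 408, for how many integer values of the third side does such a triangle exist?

66

Triangle inequality: 83 < x < 259. Perimeter ≤ 408 gives x ≤ 408 − 171 − 88 = 149.
So 83 < x ≤ 149; integers 84 through 149: 66 values.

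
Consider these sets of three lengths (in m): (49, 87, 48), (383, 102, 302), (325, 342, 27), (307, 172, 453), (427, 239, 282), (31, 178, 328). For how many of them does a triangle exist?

5

(48,49,87): 48+49 > 87 → valid
(102,302,383): 102+302 > 383 → valid
(27,325,342): 27+325 > 342 → valid
(172,307,453): 172+307 > 453 → valid
(239,282,427): 239+282 > 427 → valid
(31,178,328): 31+178 ≤ 328 → not valid
5 of the 6 triples form a triangle.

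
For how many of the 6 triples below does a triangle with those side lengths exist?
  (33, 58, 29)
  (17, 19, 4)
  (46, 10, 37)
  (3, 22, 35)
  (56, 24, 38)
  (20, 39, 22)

5

(29,33,58): 29+33 > 58 → valid
(4,17,19): 4+17 > 19 → valid
(10,37,46): 10+37 > 46 → valid
(3,22,35): 3+22 ≤ 35 → not valid
(24,38,56): 24+38 > 56 → valid
(20,22,39): 20+22 > 39 → valid
5 of the 6 triples form a triangle.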